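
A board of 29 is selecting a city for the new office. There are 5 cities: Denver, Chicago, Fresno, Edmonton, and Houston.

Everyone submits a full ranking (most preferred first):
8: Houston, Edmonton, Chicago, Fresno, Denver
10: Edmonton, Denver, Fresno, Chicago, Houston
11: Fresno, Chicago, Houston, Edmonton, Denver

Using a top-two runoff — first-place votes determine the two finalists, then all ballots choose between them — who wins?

Edmonton

Round 1 first-place votes: Denver 0, Chicago 0, Fresno 11, Edmonton 10, Houston 8. Fresno and Edmonton advance.
Runoff: Fresno is ranked above Edmonton on 11 ballots, Edmonton above Fresno on 18.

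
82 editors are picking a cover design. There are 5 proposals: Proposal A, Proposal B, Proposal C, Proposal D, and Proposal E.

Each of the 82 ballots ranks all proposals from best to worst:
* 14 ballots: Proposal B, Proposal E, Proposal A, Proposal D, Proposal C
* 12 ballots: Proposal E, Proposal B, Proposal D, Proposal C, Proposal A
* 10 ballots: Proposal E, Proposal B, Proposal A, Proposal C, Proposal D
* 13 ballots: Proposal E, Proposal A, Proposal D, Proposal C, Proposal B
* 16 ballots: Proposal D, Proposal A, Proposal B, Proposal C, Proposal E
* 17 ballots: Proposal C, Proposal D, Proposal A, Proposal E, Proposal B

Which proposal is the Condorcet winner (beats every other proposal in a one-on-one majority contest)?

Proposal E vs Proposal A: 49–33
Proposal E vs Proposal B: 52–30
Proposal E vs Proposal C: 49–33
Proposal E vs Proposal D: 49–33
Proposal E beats every other proposal.

Proposal E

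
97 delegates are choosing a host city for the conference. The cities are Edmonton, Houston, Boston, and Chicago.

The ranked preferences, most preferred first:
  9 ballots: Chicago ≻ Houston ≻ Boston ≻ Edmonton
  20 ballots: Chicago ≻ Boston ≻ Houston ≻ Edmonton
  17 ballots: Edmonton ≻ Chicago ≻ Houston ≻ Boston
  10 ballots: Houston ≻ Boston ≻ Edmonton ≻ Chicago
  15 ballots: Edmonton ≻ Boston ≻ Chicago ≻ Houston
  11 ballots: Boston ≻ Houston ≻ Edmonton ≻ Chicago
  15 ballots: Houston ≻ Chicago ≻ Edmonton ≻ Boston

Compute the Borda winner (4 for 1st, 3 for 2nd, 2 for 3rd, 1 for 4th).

Chicago

Edmonton: 9×1 + 20×1 + 17×4 + 10×2 + 15×4 + 11×2 + 15×2 = 229
Houston: 9×3 + 20×2 + 17×2 + 10×4 + 15×1 + 11×3 + 15×4 = 249
Boston: 9×2 + 20×3 + 17×1 + 10×3 + 15×3 + 11×4 + 15×1 = 229
Chicago: 9×4 + 20×4 + 17×3 + 10×1 + 15×2 + 11×1 + 15×3 = 263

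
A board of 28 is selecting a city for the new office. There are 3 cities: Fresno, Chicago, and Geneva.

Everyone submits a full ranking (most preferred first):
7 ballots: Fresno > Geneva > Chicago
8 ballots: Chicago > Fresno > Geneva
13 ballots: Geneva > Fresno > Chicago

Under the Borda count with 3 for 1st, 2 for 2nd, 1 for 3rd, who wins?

Fresno

Fresno: 7×3 + 8×2 + 13×2 = 63
Chicago: 7×1 + 8×3 + 13×1 = 44
Geneva: 7×2 + 8×1 + 13×3 = 61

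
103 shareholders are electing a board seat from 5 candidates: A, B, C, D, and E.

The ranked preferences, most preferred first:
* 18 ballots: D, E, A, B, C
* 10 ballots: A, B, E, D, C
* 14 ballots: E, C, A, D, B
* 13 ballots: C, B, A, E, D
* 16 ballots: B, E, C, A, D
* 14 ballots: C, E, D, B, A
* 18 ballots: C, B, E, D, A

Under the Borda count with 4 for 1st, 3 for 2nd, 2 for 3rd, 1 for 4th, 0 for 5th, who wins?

A: 18×2 + 10×4 + 14×2 + 13×2 + 16×1 + 14×0 + 18×0 = 146
B: 18×1 + 10×3 + 14×0 + 13×3 + 16×4 + 14×1 + 18×3 = 219
C: 18×0 + 10×0 + 14×3 + 13×4 + 16×2 + 14×4 + 18×4 = 254
D: 18×4 + 10×1 + 14×1 + 13×0 + 16×0 + 14×2 + 18×1 = 142
E: 18×3 + 10×2 + 14×4 + 13×1 + 16×3 + 14×3 + 18×2 = 269

E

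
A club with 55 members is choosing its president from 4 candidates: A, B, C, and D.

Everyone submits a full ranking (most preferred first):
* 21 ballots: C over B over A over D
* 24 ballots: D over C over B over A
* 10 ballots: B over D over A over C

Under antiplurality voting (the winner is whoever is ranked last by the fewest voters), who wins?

B

Last-place votes: A 24, B 0, C 10, D 21.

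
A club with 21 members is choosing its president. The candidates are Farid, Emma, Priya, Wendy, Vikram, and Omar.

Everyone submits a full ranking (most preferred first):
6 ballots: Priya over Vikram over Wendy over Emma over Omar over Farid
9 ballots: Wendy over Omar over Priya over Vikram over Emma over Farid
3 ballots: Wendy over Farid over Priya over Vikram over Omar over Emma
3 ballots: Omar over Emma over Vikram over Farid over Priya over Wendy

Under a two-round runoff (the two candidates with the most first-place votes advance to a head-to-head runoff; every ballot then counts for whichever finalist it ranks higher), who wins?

Wendy

Round 1 first-place votes: Farid 0, Emma 0, Priya 6, Wendy 12, Vikram 0, Omar 3. Wendy and Priya advance.
Runoff: Wendy is ranked above Priya on 12 ballots, Priya above Wendy on 9.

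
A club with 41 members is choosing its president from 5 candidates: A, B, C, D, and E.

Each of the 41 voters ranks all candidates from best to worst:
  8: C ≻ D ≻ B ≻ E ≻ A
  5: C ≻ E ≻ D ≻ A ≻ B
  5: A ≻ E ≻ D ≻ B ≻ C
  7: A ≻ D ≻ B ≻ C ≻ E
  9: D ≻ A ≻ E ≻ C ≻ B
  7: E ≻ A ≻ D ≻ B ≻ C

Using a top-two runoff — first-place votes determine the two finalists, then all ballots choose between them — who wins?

A

Round 1 first-place votes: A 12, B 0, C 13, D 9, E 7. C and A advance.
Runoff: C is ranked above A on 13 ballots, A above C on 28.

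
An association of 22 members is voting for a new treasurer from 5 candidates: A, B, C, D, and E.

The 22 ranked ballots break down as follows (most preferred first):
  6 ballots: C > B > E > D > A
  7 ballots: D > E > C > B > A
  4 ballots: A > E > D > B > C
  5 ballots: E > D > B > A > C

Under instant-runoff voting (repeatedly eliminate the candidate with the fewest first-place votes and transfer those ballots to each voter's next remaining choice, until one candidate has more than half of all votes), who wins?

Round 1: A 4, B 0, C 6, D 7, E 5. B eliminated.
Round 2: A 4, C 6, D 7, E 5. A eliminated.
Round 3: C 6, D 7, E 9. C eliminated.
Round 4: D 7, E 15. E has a majority (≥12).

E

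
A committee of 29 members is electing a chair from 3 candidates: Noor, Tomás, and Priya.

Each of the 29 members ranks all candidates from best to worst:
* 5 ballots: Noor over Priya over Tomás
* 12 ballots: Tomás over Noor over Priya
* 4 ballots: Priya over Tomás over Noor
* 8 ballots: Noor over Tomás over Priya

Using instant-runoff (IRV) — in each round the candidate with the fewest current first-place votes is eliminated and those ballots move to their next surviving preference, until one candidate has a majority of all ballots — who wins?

Tomás

Round 1: Noor 13, Tomás 12, Priya 4. Priya eliminated.
Round 2: Noor 13, Tomás 16. Tomás has a majority (≥15).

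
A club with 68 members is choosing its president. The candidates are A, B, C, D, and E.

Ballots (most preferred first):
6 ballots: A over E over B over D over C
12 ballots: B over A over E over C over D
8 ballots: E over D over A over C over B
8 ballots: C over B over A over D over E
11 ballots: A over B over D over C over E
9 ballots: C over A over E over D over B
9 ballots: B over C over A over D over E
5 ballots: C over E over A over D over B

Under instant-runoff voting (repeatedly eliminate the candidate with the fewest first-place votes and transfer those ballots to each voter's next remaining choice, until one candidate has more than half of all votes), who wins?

Round 1: A 17, B 21, C 22, D 0, E 8. D eliminated.
Round 2: A 17, B 21, C 22, E 8. E eliminated.
Round 3: A 25, B 21, C 22. B eliminated.
Round 4: A 37, C 31. A has a majority (≥35).

A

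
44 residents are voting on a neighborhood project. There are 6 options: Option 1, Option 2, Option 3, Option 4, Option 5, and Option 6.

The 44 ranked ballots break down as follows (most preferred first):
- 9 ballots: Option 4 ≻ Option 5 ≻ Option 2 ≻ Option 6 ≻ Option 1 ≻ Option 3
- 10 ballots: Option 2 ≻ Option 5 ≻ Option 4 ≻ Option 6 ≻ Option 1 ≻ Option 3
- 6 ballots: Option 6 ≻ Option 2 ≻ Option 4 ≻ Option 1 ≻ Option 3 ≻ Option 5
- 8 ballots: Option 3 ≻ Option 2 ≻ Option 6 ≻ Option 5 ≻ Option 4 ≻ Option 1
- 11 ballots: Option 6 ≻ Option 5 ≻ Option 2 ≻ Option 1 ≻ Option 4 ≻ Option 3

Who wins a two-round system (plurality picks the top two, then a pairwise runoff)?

Round 1 first-place votes: Option 1 0, Option 2 10, Option 3 8, Option 4 9, Option 5 0, Option 6 17. Option 6 and Option 2 advance.
Runoff: Option 6 is ranked above Option 2 on 17 ballots, Option 2 above Option 6 on 27.

Option 2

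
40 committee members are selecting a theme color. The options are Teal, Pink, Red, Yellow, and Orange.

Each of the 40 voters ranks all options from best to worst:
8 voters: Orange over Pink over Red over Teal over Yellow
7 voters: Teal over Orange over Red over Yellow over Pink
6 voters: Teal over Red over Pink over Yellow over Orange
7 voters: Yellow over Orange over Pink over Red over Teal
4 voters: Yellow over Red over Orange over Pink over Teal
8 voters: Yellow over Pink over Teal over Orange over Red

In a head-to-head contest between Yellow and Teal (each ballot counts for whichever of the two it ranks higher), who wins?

Teal

Yellow is ranked above Teal on 19 ballots; Teal above Yellow on 21.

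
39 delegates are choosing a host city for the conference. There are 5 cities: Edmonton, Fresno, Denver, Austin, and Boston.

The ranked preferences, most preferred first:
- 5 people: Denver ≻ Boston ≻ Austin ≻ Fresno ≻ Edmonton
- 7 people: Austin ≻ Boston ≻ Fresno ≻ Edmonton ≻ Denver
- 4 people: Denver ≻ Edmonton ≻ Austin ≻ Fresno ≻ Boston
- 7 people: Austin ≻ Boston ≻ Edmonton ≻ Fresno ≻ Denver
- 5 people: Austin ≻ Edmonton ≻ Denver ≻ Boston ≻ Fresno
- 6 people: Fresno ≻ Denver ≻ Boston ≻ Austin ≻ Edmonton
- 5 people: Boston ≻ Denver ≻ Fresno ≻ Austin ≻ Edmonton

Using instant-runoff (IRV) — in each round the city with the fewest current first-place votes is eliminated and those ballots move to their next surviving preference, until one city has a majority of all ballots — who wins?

Denver

Round 1: Edmonton 0, Fresno 6, Denver 9, Austin 19, Boston 5. Edmonton eliminated.
Round 2: Fresno 6, Denver 9, Austin 19, Boston 5. Boston eliminated.
Round 3: Fresno 6, Denver 14, Austin 19. Fresno eliminated.
Round 4: Denver 20, Austin 19. Denver has a majority (≥20).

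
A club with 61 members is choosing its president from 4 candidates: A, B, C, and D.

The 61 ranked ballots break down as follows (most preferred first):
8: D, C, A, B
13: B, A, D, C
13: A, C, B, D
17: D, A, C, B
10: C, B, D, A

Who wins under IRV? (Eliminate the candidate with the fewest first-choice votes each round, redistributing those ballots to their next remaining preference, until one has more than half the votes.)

Round 1: A 13, B 13, C 10, D 25. C eliminated.
Round 2: A 13, B 23, D 25. A eliminated.
Round 3: B 36, D 25. B has a majority (≥31).

B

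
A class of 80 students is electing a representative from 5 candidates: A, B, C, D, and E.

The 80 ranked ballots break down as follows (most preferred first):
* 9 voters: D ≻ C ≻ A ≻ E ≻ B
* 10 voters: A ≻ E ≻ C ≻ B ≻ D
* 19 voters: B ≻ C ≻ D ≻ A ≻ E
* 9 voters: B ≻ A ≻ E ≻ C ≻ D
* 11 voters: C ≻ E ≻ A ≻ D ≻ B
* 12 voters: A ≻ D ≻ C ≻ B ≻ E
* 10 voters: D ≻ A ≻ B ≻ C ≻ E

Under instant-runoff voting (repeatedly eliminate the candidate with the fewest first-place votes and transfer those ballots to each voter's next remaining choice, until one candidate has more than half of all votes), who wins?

A

Round 1: A 22, B 28, C 11, D 19, E 0. E eliminated.
Round 2: A 22, B 28, C 11, D 19. C eliminated.
Round 3: A 33, B 28, D 19. D eliminated.
Round 4: A 52, B 28. A has a majority (≥41).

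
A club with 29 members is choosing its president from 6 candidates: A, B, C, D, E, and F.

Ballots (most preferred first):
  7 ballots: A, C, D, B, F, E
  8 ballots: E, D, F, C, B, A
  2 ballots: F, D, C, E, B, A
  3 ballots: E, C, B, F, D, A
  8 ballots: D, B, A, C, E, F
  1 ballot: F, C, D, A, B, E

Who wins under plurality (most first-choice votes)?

First-place votes: A 7, B 0, C 0, D 8, E 11, F 3.

E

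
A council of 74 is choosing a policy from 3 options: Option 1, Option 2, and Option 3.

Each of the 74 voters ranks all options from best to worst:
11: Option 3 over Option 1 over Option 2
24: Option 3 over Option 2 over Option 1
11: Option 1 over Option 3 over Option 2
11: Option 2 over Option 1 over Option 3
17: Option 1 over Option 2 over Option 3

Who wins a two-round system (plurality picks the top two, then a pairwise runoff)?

Option 1

Round 1 first-place votes: Option 1 28, Option 2 11, Option 3 35. Option 3 and Option 1 advance.
Runoff: Option 3 is ranked above Option 1 on 35 ballots, Option 1 above Option 3 on 39.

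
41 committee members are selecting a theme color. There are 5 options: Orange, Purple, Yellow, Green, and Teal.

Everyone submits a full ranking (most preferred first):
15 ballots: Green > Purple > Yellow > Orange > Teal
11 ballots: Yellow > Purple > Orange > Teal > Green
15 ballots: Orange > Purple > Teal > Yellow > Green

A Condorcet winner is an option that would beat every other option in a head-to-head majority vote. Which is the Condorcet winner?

Purple vs Orange: 26–15
Purple vs Yellow: 30–11
Purple vs Green: 26–15
Purple vs Teal: 41–0
Purple beats every other option.

Purple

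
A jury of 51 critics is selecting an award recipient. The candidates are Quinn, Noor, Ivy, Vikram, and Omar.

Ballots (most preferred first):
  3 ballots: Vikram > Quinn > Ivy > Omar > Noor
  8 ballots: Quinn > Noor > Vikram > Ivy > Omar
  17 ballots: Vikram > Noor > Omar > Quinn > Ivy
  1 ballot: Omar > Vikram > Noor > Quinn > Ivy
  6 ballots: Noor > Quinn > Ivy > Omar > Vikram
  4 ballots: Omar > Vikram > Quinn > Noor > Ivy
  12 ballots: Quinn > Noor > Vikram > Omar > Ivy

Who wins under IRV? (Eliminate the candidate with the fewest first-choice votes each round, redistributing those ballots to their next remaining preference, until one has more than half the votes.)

Quinn

Round 1: Quinn 20, Noor 6, Ivy 0, Vikram 20, Omar 5. Ivy eliminated.
Round 2: Quinn 20, Noor 6, Vikram 20, Omar 5. Omar eliminated.
Round 3: Quinn 20, Noor 6, Vikram 25. Noor eliminated.
Round 4: Quinn 26, Vikram 25. Quinn has a majority (≥26).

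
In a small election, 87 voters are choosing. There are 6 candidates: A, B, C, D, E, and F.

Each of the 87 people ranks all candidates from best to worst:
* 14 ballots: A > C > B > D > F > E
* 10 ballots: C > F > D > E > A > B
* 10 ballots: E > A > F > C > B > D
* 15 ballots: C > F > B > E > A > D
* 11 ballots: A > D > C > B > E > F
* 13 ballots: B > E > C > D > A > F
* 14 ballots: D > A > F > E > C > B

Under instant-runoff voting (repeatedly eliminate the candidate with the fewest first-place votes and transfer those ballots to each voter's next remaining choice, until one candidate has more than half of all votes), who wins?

Round 1: A 25, B 13, C 25, D 14, E 10, F 0. F eliminated.
Round 2: A 25, B 13, C 25, D 14, E 10. E eliminated.
Round 3: A 35, B 13, C 25, D 14. B eliminated.
Round 4: A 35, C 38, D 14. D eliminated.
Round 5: A 49, C 38. A has a majority (≥44).

A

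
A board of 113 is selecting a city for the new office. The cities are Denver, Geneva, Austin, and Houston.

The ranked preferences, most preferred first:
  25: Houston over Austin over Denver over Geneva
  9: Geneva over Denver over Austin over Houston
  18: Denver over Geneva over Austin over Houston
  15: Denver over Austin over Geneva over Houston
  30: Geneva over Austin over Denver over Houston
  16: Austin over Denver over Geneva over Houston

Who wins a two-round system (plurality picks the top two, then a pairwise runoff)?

Denver

Round 1 first-place votes: Denver 33, Geneva 39, Austin 16, Houston 25. Geneva and Denver advance.
Runoff: Geneva is ranked above Denver on 39 ballots, Denver above Geneva on 74.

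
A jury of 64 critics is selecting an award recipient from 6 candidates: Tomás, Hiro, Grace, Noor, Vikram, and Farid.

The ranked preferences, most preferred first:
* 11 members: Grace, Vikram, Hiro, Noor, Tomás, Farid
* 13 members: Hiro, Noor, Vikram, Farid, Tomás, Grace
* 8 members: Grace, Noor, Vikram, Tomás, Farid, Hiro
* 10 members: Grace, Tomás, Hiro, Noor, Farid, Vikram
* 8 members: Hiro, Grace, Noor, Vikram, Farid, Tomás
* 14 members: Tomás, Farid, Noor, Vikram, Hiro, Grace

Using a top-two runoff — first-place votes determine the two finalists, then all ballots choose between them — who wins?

Hiro

Round 1 first-place votes: Tomás 14, Hiro 21, Grace 29, Noor 0, Vikram 0, Farid 0. Grace and Hiro advance.
Runoff: Grace is ranked above Hiro on 29 ballots, Hiro above Grace on 35.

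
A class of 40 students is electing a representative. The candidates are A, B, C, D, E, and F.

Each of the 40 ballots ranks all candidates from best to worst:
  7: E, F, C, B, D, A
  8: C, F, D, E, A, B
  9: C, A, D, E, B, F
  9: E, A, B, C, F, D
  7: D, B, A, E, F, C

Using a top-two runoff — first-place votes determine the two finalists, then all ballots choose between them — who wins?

Round 1 first-place votes: A 0, B 0, C 17, D 7, E 16, F 0. C and E advance.
Runoff: C is ranked above E on 17 ballots, E above C on 23.

E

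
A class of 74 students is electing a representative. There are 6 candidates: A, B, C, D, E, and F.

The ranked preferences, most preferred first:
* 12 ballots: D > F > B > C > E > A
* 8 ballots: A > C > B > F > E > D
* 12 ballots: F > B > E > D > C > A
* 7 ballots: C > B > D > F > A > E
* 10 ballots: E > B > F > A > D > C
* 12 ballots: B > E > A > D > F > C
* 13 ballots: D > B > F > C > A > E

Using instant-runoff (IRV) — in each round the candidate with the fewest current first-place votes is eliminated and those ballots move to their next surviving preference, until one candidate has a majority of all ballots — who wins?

Round 1: A 8, B 12, C 7, D 25, E 10, F 12. C eliminated.
Round 2: A 8, B 19, D 25, E 10, F 12. A eliminated.
Round 3: B 27, D 25, E 10, F 12. E eliminated.
Round 4: B 37, D 25, F 12. F eliminated.
Round 5: B 49, D 25. B has a majority (≥38).

B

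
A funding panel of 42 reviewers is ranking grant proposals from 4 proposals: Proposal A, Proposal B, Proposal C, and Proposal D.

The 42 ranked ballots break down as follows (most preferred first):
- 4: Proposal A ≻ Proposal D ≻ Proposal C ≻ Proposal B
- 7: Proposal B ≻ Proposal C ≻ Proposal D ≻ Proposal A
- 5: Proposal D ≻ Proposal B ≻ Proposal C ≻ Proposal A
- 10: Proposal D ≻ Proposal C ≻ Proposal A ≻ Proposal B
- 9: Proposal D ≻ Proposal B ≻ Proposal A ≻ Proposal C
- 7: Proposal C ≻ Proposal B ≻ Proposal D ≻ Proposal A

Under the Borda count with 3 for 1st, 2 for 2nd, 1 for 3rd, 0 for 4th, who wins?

Proposal A: 4×3 + 7×0 + 5×0 + 10×1 + 9×1 + 7×0 = 31
Proposal B: 4×0 + 7×3 + 5×2 + 10×0 + 9×2 + 7×2 = 63
Proposal C: 4×1 + 7×2 + 5×1 + 10×2 + 9×0 + 7×3 = 64
Proposal D: 4×2 + 7×1 + 5×3 + 10×3 + 9×3 + 7×1 = 94

Proposal D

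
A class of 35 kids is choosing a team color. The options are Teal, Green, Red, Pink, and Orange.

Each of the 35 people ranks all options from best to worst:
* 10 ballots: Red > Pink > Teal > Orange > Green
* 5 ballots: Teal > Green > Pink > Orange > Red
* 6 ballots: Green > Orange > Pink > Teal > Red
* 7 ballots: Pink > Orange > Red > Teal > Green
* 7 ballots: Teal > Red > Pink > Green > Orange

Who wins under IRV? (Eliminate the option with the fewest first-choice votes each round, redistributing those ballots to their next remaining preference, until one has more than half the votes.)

Pink

Round 1: Teal 12, Green 6, Red 10, Pink 7, Orange 0. Orange eliminated.
Round 2: Teal 12, Green 6, Red 10, Pink 7. Green eliminated.
Round 3: Teal 12, Red 10, Pink 13. Red eliminated.
Round 4: Teal 12, Pink 23. Pink has a majority (≥18).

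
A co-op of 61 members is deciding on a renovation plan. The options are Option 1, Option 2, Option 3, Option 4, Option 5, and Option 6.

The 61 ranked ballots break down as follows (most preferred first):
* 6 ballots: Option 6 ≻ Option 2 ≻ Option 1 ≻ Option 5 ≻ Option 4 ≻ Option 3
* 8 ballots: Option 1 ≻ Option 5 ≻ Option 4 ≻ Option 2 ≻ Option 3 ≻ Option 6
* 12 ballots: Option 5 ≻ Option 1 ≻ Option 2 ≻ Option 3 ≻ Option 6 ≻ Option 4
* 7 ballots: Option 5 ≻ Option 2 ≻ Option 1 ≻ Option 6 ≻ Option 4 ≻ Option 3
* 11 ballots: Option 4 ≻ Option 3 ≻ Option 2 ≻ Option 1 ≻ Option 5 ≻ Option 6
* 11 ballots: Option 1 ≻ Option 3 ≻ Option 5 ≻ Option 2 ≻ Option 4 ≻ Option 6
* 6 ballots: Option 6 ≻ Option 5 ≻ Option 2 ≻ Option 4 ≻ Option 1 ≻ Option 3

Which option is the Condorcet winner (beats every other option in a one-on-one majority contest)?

Option 1

Option 1 vs Option 2: 31–30
Option 1 vs Option 3: 50–11
Option 1 vs Option 4: 44–17
Option 1 vs Option 5: 36–25
Option 1 vs Option 6: 49–12
Option 1 beats every other option.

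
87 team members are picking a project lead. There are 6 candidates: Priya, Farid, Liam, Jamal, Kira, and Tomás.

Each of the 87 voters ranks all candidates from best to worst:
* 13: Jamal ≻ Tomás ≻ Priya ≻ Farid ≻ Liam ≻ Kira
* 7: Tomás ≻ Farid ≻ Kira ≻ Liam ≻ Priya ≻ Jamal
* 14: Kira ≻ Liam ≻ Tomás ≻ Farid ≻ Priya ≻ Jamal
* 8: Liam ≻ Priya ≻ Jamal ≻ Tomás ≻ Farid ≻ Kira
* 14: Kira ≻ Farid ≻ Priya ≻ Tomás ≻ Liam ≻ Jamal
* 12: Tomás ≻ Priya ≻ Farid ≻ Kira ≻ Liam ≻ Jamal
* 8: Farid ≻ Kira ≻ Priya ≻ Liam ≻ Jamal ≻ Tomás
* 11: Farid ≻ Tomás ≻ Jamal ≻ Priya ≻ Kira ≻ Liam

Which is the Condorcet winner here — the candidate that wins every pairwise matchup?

Tomás

Tomás vs Priya: 57–30
Tomás vs Farid: 54–33
Tomás vs Liam: 57–30
Tomás vs Jamal: 58–29
Tomás vs Kira: 51–36
Tomás beats every other candidate.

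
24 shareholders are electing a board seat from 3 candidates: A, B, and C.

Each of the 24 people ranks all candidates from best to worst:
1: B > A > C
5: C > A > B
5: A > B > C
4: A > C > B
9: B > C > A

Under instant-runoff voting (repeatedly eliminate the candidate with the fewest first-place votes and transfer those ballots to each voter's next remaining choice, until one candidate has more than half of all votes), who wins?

A

Round 1: A 9, B 10, C 5. C eliminated.
Round 2: A 14, B 10. A has a majority (≥13).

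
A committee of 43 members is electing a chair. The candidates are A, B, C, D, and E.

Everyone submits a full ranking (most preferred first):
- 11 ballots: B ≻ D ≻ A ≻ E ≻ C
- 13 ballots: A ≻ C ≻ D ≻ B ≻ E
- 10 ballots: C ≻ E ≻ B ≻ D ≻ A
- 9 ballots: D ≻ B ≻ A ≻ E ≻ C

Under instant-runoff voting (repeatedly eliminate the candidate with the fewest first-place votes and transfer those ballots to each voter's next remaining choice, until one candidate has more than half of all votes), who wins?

Round 1: A 13, B 11, C 10, D 9, E 0. E eliminated.
Round 2: A 13, B 11, C 10, D 9. D eliminated.
Round 3: A 13, B 20, C 10. C eliminated.
Round 4: A 13, B 30. B has a majority (≥22).

B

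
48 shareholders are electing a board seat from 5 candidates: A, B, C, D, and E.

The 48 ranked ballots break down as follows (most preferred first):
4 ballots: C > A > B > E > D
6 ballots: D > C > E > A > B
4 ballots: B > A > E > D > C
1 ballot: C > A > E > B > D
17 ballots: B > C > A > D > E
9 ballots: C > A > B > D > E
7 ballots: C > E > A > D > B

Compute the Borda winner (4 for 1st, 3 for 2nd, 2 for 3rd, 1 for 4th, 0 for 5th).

C

A: 4×3 + 6×1 + 4×3 + 1×3 + 17×2 + 9×3 + 7×2 = 108
B: 4×2 + 6×0 + 4×4 + 1×1 + 17×4 + 9×2 + 7×0 = 111
C: 4×4 + 6×3 + 4×0 + 1×4 + 17×3 + 9×4 + 7×4 = 153
D: 4×0 + 6×4 + 4×1 + 1×0 + 17×1 + 9×1 + 7×1 = 61
E: 4×1 + 6×2 + 4×2 + 1×2 + 17×0 + 9×0 + 7×3 = 47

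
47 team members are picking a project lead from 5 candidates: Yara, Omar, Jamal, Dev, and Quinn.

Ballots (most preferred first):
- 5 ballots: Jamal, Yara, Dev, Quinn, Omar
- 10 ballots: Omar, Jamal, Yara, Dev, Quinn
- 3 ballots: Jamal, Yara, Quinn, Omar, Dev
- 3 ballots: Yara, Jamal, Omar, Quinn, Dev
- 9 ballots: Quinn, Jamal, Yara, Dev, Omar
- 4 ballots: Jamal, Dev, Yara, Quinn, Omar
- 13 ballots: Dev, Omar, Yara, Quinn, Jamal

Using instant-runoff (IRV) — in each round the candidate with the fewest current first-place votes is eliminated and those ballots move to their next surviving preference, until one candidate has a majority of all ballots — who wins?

Jamal

Round 1: Yara 3, Omar 10, Jamal 12, Dev 13, Quinn 9. Yara eliminated.
Round 2: Omar 10, Jamal 15, Dev 13, Quinn 9. Quinn eliminated.
Round 3: Omar 10, Jamal 24, Dev 13. Jamal has a majority (≥24).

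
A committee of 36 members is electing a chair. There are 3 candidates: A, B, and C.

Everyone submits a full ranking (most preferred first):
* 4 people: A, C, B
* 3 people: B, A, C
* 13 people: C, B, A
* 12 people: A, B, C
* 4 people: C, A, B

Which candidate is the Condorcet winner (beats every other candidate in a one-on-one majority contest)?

A

A vs B: 20–16
A vs C: 19–17
A beats every other candidate.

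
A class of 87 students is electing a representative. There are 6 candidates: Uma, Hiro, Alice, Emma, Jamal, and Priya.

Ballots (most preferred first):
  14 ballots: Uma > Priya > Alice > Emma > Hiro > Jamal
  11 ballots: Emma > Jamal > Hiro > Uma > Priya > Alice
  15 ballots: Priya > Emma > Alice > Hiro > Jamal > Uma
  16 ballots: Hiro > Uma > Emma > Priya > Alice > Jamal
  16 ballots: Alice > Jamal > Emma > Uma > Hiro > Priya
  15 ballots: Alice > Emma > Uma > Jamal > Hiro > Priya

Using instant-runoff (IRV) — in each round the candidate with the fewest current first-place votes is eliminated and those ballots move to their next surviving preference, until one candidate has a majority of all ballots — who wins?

Priya

Round 1: Uma 14, Hiro 16, Alice 31, Emma 11, Jamal 0, Priya 15. Jamal eliminated.
Round 2: Uma 14, Hiro 16, Alice 31, Emma 11, Priya 15. Emma eliminated.
Round 3: Uma 14, Hiro 27, Alice 31, Priya 15. Uma eliminated.
Round 4: Hiro 27, Alice 31, Priya 29. Hiro eliminated.
Round 5: Alice 31, Priya 56. Priya has a majority (≥44).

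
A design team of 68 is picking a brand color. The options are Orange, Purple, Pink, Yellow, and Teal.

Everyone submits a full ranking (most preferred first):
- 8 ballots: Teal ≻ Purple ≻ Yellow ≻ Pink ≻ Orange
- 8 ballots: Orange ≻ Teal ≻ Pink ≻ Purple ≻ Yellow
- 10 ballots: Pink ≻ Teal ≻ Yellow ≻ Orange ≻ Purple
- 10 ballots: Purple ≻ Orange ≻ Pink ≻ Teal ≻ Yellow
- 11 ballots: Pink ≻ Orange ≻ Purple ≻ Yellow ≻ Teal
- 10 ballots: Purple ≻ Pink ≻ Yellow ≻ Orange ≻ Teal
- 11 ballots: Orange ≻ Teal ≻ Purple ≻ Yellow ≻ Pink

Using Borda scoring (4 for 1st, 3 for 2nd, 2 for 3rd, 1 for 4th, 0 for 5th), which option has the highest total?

Orange

Orange: 8×0 + 8×4 + 10×1 + 10×3 + 11×3 + 10×1 + 11×4 = 159
Purple: 8×3 + 8×1 + 10×0 + 10×4 + 11×2 + 10×4 + 11×2 = 156
Pink: 8×1 + 8×2 + 10×4 + 10×2 + 11×4 + 10×3 + 11×0 = 158
Yellow: 8×2 + 8×0 + 10×2 + 10×0 + 11×1 + 10×2 + 11×1 = 78
Teal: 8×4 + 8×3 + 10×3 + 10×1 + 11×0 + 10×0 + 11×3 = 129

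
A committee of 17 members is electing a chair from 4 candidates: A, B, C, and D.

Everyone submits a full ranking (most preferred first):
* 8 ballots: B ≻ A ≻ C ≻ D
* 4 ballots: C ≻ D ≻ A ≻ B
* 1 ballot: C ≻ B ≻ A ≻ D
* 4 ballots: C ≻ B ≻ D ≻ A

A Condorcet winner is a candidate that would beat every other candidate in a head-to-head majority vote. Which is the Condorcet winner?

C vs A: 9–8
C vs B: 9–8
C vs D: 17–0
C beats every other candidate.

C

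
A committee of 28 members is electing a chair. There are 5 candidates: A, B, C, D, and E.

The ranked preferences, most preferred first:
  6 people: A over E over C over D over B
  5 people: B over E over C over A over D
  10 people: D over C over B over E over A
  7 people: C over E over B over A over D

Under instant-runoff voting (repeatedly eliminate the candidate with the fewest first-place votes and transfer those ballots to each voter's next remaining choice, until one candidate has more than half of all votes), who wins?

Round 1: A 6, B 5, C 7, D 10, E 0. E eliminated.
Round 2: A 6, B 5, C 7, D 10. B eliminated.
Round 3: A 6, C 12, D 10. A eliminated.
Round 4: C 18, D 10. C has a majority (≥15).

C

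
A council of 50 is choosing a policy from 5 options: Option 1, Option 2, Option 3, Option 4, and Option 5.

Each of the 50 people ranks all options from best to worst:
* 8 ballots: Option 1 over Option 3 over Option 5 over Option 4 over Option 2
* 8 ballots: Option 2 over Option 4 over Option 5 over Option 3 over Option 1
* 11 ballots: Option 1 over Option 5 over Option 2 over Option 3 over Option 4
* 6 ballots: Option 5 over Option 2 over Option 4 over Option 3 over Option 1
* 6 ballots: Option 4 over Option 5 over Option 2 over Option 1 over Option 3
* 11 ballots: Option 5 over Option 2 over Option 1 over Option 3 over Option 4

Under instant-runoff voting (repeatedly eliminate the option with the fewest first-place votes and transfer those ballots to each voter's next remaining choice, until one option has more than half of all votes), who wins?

Option 5

Round 1: Option 1 19, Option 2 8, Option 3 0, Option 4 6, Option 5 17. Option 3 eliminated.
Round 2: Option 1 19, Option 2 8, Option 4 6, Option 5 17. Option 4 eliminated.
Round 3: Option 1 19, Option 2 8, Option 5 23. Option 2 eliminated.
Round 4: Option 1 19, Option 5 31. Option 5 has a majority (≥26).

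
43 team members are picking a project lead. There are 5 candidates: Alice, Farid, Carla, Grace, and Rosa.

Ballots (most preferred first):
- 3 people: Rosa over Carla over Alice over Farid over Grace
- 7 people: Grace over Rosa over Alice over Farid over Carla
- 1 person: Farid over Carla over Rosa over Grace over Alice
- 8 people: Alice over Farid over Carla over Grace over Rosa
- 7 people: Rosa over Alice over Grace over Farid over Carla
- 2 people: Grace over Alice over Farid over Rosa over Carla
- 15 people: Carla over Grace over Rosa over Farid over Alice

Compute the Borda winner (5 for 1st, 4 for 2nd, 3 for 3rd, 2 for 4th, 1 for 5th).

Alice: 3×3 + 7×3 + 1×1 + 8×5 + 7×4 + 2×4 + 15×1 = 122
Farid: 3×2 + 7×2 + 1×5 + 8×4 + 7×2 + 2×3 + 15×2 = 107
Carla: 3×4 + 7×1 + 1×4 + 8×3 + 7×1 + 2×1 + 15×5 = 131
Grace: 3×1 + 7×5 + 1×2 + 8×2 + 7×3 + 2×5 + 15×4 = 147
Rosa: 3×5 + 7×4 + 1×3 + 8×1 + 7×5 + 2×2 + 15×3 = 138

Grace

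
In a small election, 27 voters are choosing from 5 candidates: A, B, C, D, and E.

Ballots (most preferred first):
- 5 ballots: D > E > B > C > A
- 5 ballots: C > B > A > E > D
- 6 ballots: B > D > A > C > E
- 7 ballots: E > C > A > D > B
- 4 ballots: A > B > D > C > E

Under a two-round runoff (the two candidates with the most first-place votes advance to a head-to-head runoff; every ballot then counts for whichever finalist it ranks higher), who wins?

Round 1 first-place votes: A 4, B 6, C 5, D 5, E 7. E and B advance.
Runoff: E is ranked above B on 12 ballots, B above E on 15.

B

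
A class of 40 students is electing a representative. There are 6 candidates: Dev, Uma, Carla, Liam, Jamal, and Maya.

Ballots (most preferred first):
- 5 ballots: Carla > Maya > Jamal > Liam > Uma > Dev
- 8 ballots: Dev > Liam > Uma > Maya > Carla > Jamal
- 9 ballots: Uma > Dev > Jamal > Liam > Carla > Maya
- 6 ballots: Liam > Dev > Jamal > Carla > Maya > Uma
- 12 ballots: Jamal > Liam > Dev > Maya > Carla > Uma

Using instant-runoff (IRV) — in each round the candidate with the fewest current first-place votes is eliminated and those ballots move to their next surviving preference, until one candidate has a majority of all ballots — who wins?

Dev

Round 1: Dev 8, Uma 9, Carla 5, Liam 6, Jamal 12, Maya 0. Maya eliminated.
Round 2: Dev 8, Uma 9, Carla 5, Liam 6, Jamal 12. Carla eliminated.
Round 3: Dev 8, Uma 9, Liam 6, Jamal 17. Liam eliminated.
Round 4: Dev 14, Uma 9, Jamal 17. Uma eliminated.
Round 5: Dev 23, Jamal 17. Dev has a majority (≥21).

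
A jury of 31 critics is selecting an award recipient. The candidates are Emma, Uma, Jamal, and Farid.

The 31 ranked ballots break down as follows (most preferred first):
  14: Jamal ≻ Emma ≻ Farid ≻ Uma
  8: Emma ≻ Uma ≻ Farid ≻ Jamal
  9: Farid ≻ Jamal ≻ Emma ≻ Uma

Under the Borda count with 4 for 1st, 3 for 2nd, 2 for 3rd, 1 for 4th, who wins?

Emma

Emma: 14×3 + 8×4 + 9×2 = 92
Uma: 14×1 + 8×3 + 9×1 = 47
Jamal: 14×4 + 8×1 + 9×3 = 91
Farid: 14×2 + 8×2 + 9×4 = 80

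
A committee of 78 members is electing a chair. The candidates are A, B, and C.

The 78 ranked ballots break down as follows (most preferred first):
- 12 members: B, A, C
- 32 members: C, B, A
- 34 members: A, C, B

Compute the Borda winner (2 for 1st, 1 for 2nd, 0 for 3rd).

C

A: 12×1 + 32×0 + 34×2 = 80
B: 12×2 + 32×1 + 34×0 = 56
C: 12×0 + 32×2 + 34×1 = 98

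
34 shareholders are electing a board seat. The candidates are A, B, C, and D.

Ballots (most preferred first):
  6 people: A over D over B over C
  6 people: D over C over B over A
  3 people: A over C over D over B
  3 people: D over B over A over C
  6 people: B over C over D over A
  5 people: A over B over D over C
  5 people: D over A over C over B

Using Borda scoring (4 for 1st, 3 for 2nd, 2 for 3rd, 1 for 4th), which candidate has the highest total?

D

A: 6×4 + 6×1 + 3×4 + 3×2 + 6×1 + 5×4 + 5×3 = 89
B: 6×2 + 6×2 + 3×1 + 3×3 + 6×4 + 5×3 + 5×1 = 80
C: 6×1 + 6×3 + 3×3 + 3×1 + 6×3 + 5×1 + 5×2 = 69
D: 6×3 + 6×4 + 3×2 + 3×4 + 6×2 + 5×2 + 5×4 = 102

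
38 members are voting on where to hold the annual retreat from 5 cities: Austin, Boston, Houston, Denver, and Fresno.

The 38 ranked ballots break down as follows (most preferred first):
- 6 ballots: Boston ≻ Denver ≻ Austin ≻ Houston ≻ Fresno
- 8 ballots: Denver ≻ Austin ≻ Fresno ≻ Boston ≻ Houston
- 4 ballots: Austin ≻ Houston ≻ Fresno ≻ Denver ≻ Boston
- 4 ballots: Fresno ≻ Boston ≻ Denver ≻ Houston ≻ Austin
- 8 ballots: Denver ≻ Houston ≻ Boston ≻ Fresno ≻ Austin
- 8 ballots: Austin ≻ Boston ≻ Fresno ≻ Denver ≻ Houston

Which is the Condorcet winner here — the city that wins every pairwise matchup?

Denver

Denver vs Austin: 26–12
Denver vs Boston: 20–18
Denver vs Houston: 34–4
Denver vs Fresno: 22–16
Denver beats every other city.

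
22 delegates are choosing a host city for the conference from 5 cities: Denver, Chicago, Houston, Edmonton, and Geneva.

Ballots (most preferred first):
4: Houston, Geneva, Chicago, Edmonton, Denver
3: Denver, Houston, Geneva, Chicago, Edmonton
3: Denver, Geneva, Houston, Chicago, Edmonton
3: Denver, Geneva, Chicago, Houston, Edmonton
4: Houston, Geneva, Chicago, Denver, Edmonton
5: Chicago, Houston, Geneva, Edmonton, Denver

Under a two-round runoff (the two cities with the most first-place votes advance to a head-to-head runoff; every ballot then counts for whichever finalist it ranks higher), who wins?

Round 1 first-place votes: Denver 9, Chicago 5, Houston 8, Edmonton 0, Geneva 0. Denver and Houston advance.
Runoff: Denver is ranked above Houston on 9 ballots, Houston above Denver on 13.

Houston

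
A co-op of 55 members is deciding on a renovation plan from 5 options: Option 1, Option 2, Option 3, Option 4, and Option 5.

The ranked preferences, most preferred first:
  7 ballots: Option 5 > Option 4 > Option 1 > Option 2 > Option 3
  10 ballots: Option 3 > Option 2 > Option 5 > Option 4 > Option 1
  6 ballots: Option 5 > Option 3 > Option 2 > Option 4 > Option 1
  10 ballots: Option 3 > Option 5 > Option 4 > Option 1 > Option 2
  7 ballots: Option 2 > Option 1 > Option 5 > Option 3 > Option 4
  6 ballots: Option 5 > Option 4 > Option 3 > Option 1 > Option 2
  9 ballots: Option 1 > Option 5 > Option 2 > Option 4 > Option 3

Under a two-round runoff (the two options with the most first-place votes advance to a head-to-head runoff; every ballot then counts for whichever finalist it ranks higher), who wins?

Option 5

Round 1 first-place votes: Option 1 9, Option 2 7, Option 3 20, Option 4 0, Option 5 19. Option 3 and Option 5 advance.
Runoff: Option 3 is ranked above Option 5 on 20 ballots, Option 5 above Option 3 on 35.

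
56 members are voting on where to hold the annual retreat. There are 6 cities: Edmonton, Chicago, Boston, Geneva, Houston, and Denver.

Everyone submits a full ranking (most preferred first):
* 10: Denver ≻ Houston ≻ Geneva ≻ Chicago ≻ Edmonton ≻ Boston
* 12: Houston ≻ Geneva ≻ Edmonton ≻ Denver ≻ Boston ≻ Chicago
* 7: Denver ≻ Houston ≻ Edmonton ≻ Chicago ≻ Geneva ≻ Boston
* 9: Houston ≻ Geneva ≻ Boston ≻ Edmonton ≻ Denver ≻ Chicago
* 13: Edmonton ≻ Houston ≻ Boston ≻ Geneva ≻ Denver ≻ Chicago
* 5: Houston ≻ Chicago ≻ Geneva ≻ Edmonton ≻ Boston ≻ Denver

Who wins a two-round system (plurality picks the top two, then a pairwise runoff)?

Houston

Round 1 first-place votes: Edmonton 13, Chicago 0, Boston 0, Geneva 0, Houston 26, Denver 17. Houston and Denver advance.
Runoff: Houston is ranked above Denver on 39 ballots, Denver above Houston on 17.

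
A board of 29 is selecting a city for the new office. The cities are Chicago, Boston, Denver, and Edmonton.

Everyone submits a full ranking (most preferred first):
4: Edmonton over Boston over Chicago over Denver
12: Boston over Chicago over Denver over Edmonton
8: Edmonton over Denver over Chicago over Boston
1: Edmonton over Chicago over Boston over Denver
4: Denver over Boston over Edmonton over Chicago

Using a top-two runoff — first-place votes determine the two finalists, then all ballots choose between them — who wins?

Round 1 first-place votes: Chicago 0, Boston 12, Denver 4, Edmonton 13. Edmonton and Boston advance.
Runoff: Edmonton is ranked above Boston on 13 ballots, Boston above Edmonton on 16.

Boston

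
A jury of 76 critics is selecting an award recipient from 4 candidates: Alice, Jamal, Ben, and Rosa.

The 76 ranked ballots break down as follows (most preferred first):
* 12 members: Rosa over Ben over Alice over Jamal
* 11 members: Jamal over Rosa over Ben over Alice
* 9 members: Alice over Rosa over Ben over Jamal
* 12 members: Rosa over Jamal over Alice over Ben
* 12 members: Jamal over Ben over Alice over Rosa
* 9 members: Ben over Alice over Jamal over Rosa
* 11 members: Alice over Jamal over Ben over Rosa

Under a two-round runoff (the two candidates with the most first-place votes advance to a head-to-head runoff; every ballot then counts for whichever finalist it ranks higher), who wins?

Jamal

Round 1 first-place votes: Alice 20, Jamal 23, Ben 9, Rosa 24. Rosa and Jamal advance.
Runoff: Rosa is ranked above Jamal on 33 ballots, Jamal above Rosa on 43.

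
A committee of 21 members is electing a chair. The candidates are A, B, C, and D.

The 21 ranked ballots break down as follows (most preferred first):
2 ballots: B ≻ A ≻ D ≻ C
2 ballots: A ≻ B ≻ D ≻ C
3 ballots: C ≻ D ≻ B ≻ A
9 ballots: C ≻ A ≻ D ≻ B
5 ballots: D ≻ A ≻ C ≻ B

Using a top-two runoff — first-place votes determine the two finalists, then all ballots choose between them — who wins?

Round 1 first-place votes: A 2, B 2, C 12, D 5. C and D advance.
Runoff: C is ranked above D on 12 ballots, D above C on 9.

C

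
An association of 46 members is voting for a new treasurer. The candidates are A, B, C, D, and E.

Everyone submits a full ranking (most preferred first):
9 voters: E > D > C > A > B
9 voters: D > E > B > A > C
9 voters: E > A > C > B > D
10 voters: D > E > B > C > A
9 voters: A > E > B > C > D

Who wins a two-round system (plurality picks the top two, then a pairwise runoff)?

E

Round 1 first-place votes: A 9, B 0, C 0, D 19, E 18. D and E advance.
Runoff: D is ranked above E on 19 ballots, E above D on 27.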